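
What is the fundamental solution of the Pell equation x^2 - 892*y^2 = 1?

First expand sqrt(892) as a continued fraction. With x_i = (sqrt(892) + m_i)/d_i and (m_0, d_0) = (0, 1): a_0 = floor(sqrt(892)) = 29, since 29^2 = 841 <= 892 < 900 = 30^2.
Iterate m_{i+1} = d_i*a_i - m_i, d_{i+1} = (892 - m_{i+1}^2)/d_i, a_{i+1} = floor((a_0 + m_{i+1})/d_{i+1}):
  m_1 = 1*29 - 0 = 29, d_1 = (892 - 29^2)/1 = 51/1 = 51, a_1 = floor((29 + 29)/51) = 1.
  m_2 = 51*1 - 29 = 22, d_2 = (892 - 22^2)/51 = 408/51 = 8, a_2 = floor((29 + 22)/8) = 6.
  m_3 = 8*6 - 22 = 26, d_3 = (892 - 26^2)/8 = 216/8 = 27, a_3 = floor((29 + 26)/27) = 2.
  m_4 = 27*2 - 26 = 28, d_4 = (892 - 28^2)/27 = 108/27 = 4, a_4 = floor((29 + 28)/4) = 14.
  m_5 = 4*14 - 28 = 28, d_5 = (892 - 28^2)/4 = 108/4 = 27, a_5 = floor((29 + 28)/27) = 2.
  m_6 = 27*2 - 28 = 26, d_6 = (892 - 26^2)/27 = 216/27 = 8, a_6 = floor((29 + 26)/8) = 6.
  m_7 = 8*6 - 26 = 22, d_7 = (892 - 22^2)/8 = 408/8 = 51, a_7 = floor((29 + 22)/51) = 1.
  m_8 = 51*1 - 22 = 29, d_8 = (892 - 29^2)/51 = 51/51 = 1, a_8 = floor((29 + 29)/1) = 58.
  m_9 = 1*58 - 29 = 29, d_9 = (892 - 29^2)/1 = 51/1 = 51: (m_9, d_9) = (m_1, d_1) = (29, 51), so from here the quotients repeat a_1, ..., a_8; the period length is 8.
So sqrt(892) = [29; (1, 6, 2, 14, 2, 6, 1, 58)] with period length k = 8.
k is even, so the fundamental solution of x^2 - 892y^2 = 1 is (p_{k-1}, q_{k-1}) = (p_7, q_7); compute convergents through index 7.
Convergents (p_i = a_i*p_{i-1} + p_{i-2}, q_i = a_i*q_{i-1} + q_{i-2} with p_{-2}=0, p_{-1}=1, q_{-2}=1, q_{-1}=0):
  i=0: a_0=29, p_0 = 29*1 + 0 = 29, q_0 = 29*0 + 1 = 1.
  i=1: a_1=1, p_1 = 1*29 + 1 = 30, q_1 = 1*1 + 0 = 1.
  i=2: a_2=6, p_2 = 6*30 + 29 = 209, q_2 = 6*1 + 1 = 7.
  i=3: a_3=2, p_3 = 2*209 + 30 = 448, q_3 = 2*7 + 1 = 15.
  i=4: a_4=14, p_4 = 14*448 + 209 = 6481, q_4 = 14*15 + 7 = 217.
  i=5: a_5=2, p_5 = 2*6481 + 448 = 13410, q_5 = 2*217 + 15 = 449.
  i=6: a_6=6, p_6 = 6*13410 + 6481 = 86941, q_6 = 6*449 + 217 = 2911.
  i=7: a_7=1, p_7 = 1*86941 + 13410 = 100351, q_7 = 1*2911 + 449 = 3360.
Check: 100351^2 - 892*3360^2 = 10070323201 - 10070323200 = 1, so (x, y) = (100351, 3360) solves the equation, and by the theorem it is the least positive solution.

(x, y) = (100351, 3360)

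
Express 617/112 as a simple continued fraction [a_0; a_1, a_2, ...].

[5; 1, 1, 27, 2]

Run the Euclidean algorithm on 617 and 112; the successive quotients are the partial quotients a_0, a_1, ... (each step inverts the fractional part left over by the previous one):
  617 = 5*112 + 57, so a_0 = 5.
  112 = 1*57 + 55, so a_1 = 1.
  57 = 1*55 + 2, so a_2 = 1.
  55 = 27*2 + 1, so a_3 = 27.
  2 = 2*1 + 0, so a_4 = 2.
The remainder reaches 0 after 5 divisions, so the expansion has 5 partial quotients, read off in order.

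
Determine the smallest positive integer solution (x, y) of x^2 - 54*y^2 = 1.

First expand sqrt(54) as a continued fraction. With x_i = (sqrt(54) + m_i)/d_i and (m_0, d_0) = (0, 1): a_0 = floor(sqrt(54)) = 7, since 7^2 = 49 <= 54 < 64 = 8^2.
Iterate m_{i+1} = d_i*a_i - m_i, d_{i+1} = (54 - m_{i+1}^2)/d_i, a_{i+1} = floor((a_0 + m_{i+1})/d_{i+1}):
  m_1 = 1*7 - 0 = 7, d_1 = (54 - 7^2)/1 = 5/1 = 5, a_1 = floor((7 + 7)/5) = 2.
  m_2 = 5*2 - 7 = 3, d_2 = (54 - 3^2)/5 = 45/5 = 9, a_2 = floor((7 + 3)/9) = 1.
  m_3 = 9*1 - 3 = 6, d_3 = (54 - 6^2)/9 = 18/9 = 2, a_3 = floor((7 + 6)/2) = 6.
  m_4 = 2*6 - 6 = 6, d_4 = (54 - 6^2)/2 = 18/2 = 9, a_4 = floor((7 + 6)/9) = 1.
  m_5 = 9*1 - 6 = 3, d_5 = (54 - 3^2)/9 = 45/9 = 5, a_5 = floor((7 + 3)/5) = 2.
  m_6 = 5*2 - 3 = 7, d_6 = (54 - 7^2)/5 = 5/5 = 1, a_6 = floor((7 + 7)/1) = 14.
  m_7 = 1*14 - 7 = 7, d_7 = (54 - 7^2)/1 = 5/1 = 5: (m_7, d_7) = (m_1, d_1) = (7, 5), so from here the quotients repeat a_1, ..., a_6; the period length is 6.
So sqrt(54) = [7; (2, 1, 6, 1, 2, 14)] with period length k = 6.
k is even, so the fundamental solution of x^2 - 54y^2 = 1 is (p_{k-1}, q_{k-1}) = (p_5, q_5); compute convergents through index 5.
Convergents (p_i = a_i*p_{i-1} + p_{i-2}, q_i = a_i*q_{i-1} + q_{i-2} with p_{-2}=0, p_{-1}=1, q_{-2}=1, q_{-1}=0):
  i=0: a_0=7, p_0 = 7*1 + 0 = 7, q_0 = 7*0 + 1 = 1.
  i=1: a_1=2, p_1 = 2*7 + 1 = 15, q_1 = 2*1 + 0 = 2.
  i=2: a_2=1, p_2 = 1*15 + 7 = 22, q_2 = 1*2 + 1 = 3.
  i=3: a_3=6, p_3 = 6*22 + 15 = 147, q_3 = 6*3 + 2 = 20.
  i=4: a_4=1, p_4 = 1*147 + 22 = 169, q_4 = 1*20 + 3 = 23.
  i=5: a_5=2, p_5 = 2*169 + 147 = 485, q_5 = 2*23 + 20 = 66.
Check: 485^2 - 54*66^2 = 235225 - 235224 = 1, so (x, y) = (485, 66) solves the equation, and by the theorem it is the least positive solution.

(x, y) = (485, 66)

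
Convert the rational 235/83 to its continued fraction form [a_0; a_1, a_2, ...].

Run the Euclidean algorithm on 235 and 83; the successive quotients are the partial quotients a_0, a_1, ... (each step inverts the fractional part left over by the previous one):
  235 = 2*83 + 69, so a_0 = 2.
  83 = 1*69 + 14, so a_1 = 1.
  69 = 4*14 + 13, so a_2 = 4.
  14 = 1*13 + 1, so a_3 = 1.
  13 = 13*1 + 0, so a_4 = 13.
The remainder reaches 0 after 5 divisions, so the expansion has 5 partial quotients, read off in order.

[2; 1, 4, 1, 13]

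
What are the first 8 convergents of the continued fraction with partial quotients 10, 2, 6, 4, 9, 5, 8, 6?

Using the convergent recurrence p_i = a_i*p_{i-1} + p_{i-2}, q_i = a_i*q_{i-1} + q_{i-2} with p_{-2}=0, p_{-1}=1, q_{-2}=1, q_{-1}=0:
  i=0: a_0=10, p_0 = 10*1 + 0 = 10, q_0 = 10*0 + 1 = 1.
  i=1: a_1=2, p_1 = 2*10 + 1 = 21, q_1 = 2*1 + 0 = 2.
  i=2: a_2=6, p_2 = 6*21 + 10 = 136, q_2 = 6*2 + 1 = 13.
  i=3: a_3=4, p_3 = 4*136 + 21 = 565, q_3 = 4*13 + 2 = 54.
  i=4: a_4=9, p_4 = 9*565 + 136 = 5221, q_4 = 9*54 + 13 = 499.
  i=5: a_5=5, p_5 = 5*5221 + 565 = 26670, q_5 = 5*499 + 54 = 2549.
  i=6: a_6=8, p_6 = 8*26670 + 5221 = 218581, q_6 = 8*2549 + 499 = 20891.
  i=7: a_7=6, p_7 = 6*218581 + 26670 = 1338156, q_7 = 6*20891 + 2549 = 127895.

10/1, 21/2, 136/13, 565/54, 5221/499, 26670/2549, 218581/20891, 1338156/127895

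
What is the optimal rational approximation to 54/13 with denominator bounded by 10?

29/7

Expand x = 54/13 as a continued fraction with the Euclidean algorithm:
  54 = 4*13 + 2, so a_0 = 4.
  13 = 6*2 + 1, so a_1 = 6.
  2 = 2*1 + 0, so a_2 = 2.
so x = [4; 6, 2].
Convergents (p_i = a_i*p_{i-1} + p_{i-2}, q_i = a_i*q_{i-1} + q_{i-2} with p_{-2}=0, p_{-1}=1, q_{-2}=1, q_{-1}=0), until the denominator exceeds 10:
  i=0: a_0=4, p_0 = 4*1 + 0 = 4, q_0 = 4*0 + 1 = 1.
  i=1: a_1=6, p_1 = 6*4 + 1 = 25, q_1 = 6*1 + 0 = 6.
  i=2: a_2=2, p_2 = 2*25 + 4 = 54, q_2 = 2*6 + 1 = 13.
q_2 = 13 > 10, so the last convergent with denominator <= 10 is p_1/q_1 = 25/6.
The closest fraction with denominator <= 10 is either p_1/q_1 or the intermediate fraction (k*p_1 + p_0)/(k*q_1 + q_0) with the largest k >= 1 whose denominator stays <= 10; these approach x as k grows, and every other convergent or intermediate fraction in range is farther away.
Largest k: floor((10 - q_0)/q_1) = floor((10 - 1)/6) = 1.
That gives (1*25 + 4)/(1*6 + 1) = 29/7.
Compare the errors: |x - 25/6| = |54*6 - 25*13|/(13*6) = 1/78, and |x - 29/7| = |54*7 - 29*13|/(13*7) = 1/91.
Cross-multiplying, 1*78 = 78 < 91 = 1*91, so 1/91 is smaller: the intermediate fraction 29/7 is closer to x than 25/6.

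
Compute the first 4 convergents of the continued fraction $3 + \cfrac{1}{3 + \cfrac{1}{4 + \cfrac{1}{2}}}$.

Using the convergent recurrence p_i = a_i*p_{i-1} + p_{i-2}, q_i = a_i*q_{i-1} + q_{i-2} with p_{-2}=0, p_{-1}=1, q_{-2}=1, q_{-1}=0:
  i=0: a_0=3, p_0 = 3*1 + 0 = 3, q_0 = 3*0 + 1 = 1.
  i=1: a_1=3, p_1 = 3*3 + 1 = 10, q_1 = 3*1 + 0 = 3.
  i=2: a_2=4, p_2 = 4*10 + 3 = 43, q_2 = 4*3 + 1 = 13.
  i=3: a_3=2, p_3 = 2*43 + 10 = 96, q_3 = 2*13 + 3 = 29.

3/1, 10/3, 43/13, 96/29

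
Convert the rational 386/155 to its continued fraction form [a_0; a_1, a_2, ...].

Run the Euclidean algorithm on 386 and 155; the successive quotients are the partial quotients a_0, a_1, ... (each step inverts the fractional part left over by the previous one):
  386 = 2*155 + 76, so a_0 = 2.
  155 = 2*76 + 3, so a_1 = 2.
  76 = 25*3 + 1, so a_2 = 25.
  3 = 3*1 + 0, so a_3 = 3.
The remainder reaches 0 after 4 divisions, so the expansion has 4 partial quotients, read off in order.

[2; 2, 25, 3]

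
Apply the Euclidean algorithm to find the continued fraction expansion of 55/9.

Run the Euclidean algorithm on 55 and 9; the successive quotients are the partial quotients a_0, a_1, ... (each step inverts the fractional part left over by the previous one):
  55 = 6*9 + 1, so a_0 = 6.
  9 = 9*1 + 0, so a_1 = 9.
The remainder reaches 0 after 2 divisions, so the expansion has 2 partial quotients, read off in order.

[6; 9]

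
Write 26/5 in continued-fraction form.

Run the Euclidean algorithm on 26 and 5; the successive quotients are the partial quotients a_0, a_1, ... (each step inverts the fractional part left over by the previous one):
  26 = 5*5 + 1, so a_0 = 5.
  5 = 5*1 + 0, so a_1 = 5.
The remainder reaches 0 after 2 divisions, so the expansion has 2 partial quotients, read off in order.

[5; 5]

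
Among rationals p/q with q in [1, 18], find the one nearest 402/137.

44/15

Expand x = 402/137 as a continued fraction with the Euclidean algorithm:
  402 = 2*137 + 128, so a_0 = 2.
  137 = 1*128 + 9, so a_1 = 1.
  128 = 14*9 + 2, so a_2 = 14.
  9 = 4*2 + 1, so a_3 = 4.
  2 = 2*1 + 0, so a_4 = 2.
so x = [2; 1, 14, 4, 2].
Convergents (p_i = a_i*p_{i-1} + p_{i-2}, q_i = a_i*q_{i-1} + q_{i-2} with p_{-2}=0, p_{-1}=1, q_{-2}=1, q_{-1}=0), until the denominator exceeds 18:
  i=0: a_0=2, p_0 = 2*1 + 0 = 2, q_0 = 2*0 + 1 = 1.
  i=1: a_1=1, p_1 = 1*2 + 1 = 3, q_1 = 1*1 + 0 = 1.
  i=2: a_2=14, p_2 = 14*3 + 2 = 44, q_2 = 14*1 + 1 = 15.
  i=3: a_3=4, p_3 = 4*44 + 3 = 179, q_3 = 4*15 + 1 = 61.
q_3 = 61 > 18, so the last convergent with denominator <= 18 is p_2/q_2 = 44/15.
The closest fraction with denominator <= 18 is either p_2/q_2 or the intermediate fraction (k*p_2 + p_1)/(k*q_2 + q_1) with the largest k >= 1 whose denominator stays <= 18; these approach x as k grows, and every other convergent or intermediate fraction in range is farther away.
Largest k: floor((18 - q_1)/q_2) = floor((18 - 1)/15) = 1.
That gives (1*44 + 3)/(1*15 + 1) = 47/16.
Compare the errors: |x - 44/15| = |402*15 - 44*137|/(137*15) = 2/2055, and |x - 47/16| = |402*16 - 47*137|/(137*16) = 7/2192.
Cross-multiplying, 2*2192 = 4384 < 14385 = 7*2055, so 2/2055 is smaller: the convergent 44/15 is closer to x than 47/16.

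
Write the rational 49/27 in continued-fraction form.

[1; 1, 4, 2, 2]

Run the Euclidean algorithm on 49 and 27; the successive quotients are the partial quotients a_0, a_1, ... (each step inverts the fractional part left over by the previous one):
  49 = 1*27 + 22, so a_0 = 1.
  27 = 1*22 + 5, so a_1 = 1.
  22 = 4*5 + 2, so a_2 = 4.
  5 = 2*2 + 1, so a_3 = 2.
  2 = 2*1 + 0, so a_4 = 2.
The remainder reaches 0 after 5 divisions, so the expansion has 5 partial quotients, read off in order.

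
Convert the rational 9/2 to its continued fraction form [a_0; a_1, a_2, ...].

[4; 2]

Run the Euclidean algorithm on 9 and 2; the successive quotients are the partial quotients a_0, a_1, ... (each step inverts the fractional part left over by the previous one):
  9 = 4*2 + 1, so a_0 = 4.
  2 = 2*1 + 0, so a_1 = 2.
The remainder reaches 0 after 2 divisions, so the expansion has 2 partial quotients, read off in order.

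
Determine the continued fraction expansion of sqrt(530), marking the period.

[23; (46)]

Write x_i = (sqrt(530) + m_i)/d_i with (m_0, d_0) = (0, 1). a_0 = floor(sqrt(530)) = 23, since 23^2 = 529 <= 530 < 576 = 24^2.
Iterate m_{i+1} = d_i*a_i - m_i, d_{i+1} = (530 - m_{i+1}^2)/d_i, a_{i+1} = floor((a_0 + m_{i+1})/d_{i+1}):
  m_1 = 1*23 - 0 = 23, d_1 = (530 - 23^2)/1 = 1/1 = 1, a_1 = floor((23 + 23)/1) = 46.
  m_2 = 1*46 - 23 = 23, d_2 = (530 - 23^2)/1 = 1/1 = 1: (m_2, d_2) = (m_1, d_1) = (23, 1), so from here the quotient a_1 repeats; the period length is 1.
Hence the expansion of sqrt(530) is a_0 = 23 followed by the repeating block 46 (period 1).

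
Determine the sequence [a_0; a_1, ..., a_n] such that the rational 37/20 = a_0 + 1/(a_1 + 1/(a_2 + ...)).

Run the Euclidean algorithm on 37 and 20; the successive quotients are the partial quotients a_0, a_1, ... (each step inverts the fractional part left over by the previous one):
  37 = 1*20 + 17, so a_0 = 1.
  20 = 1*17 + 3, so a_1 = 1.
  17 = 5*3 + 2, so a_2 = 5.
  3 = 1*2 + 1, so a_3 = 1.
  2 = 2*1 + 0, so a_4 = 2.
The remainder reaches 0 after 5 divisions, so the expansion has 5 partial quotients, read off in order.

[1; 1, 5, 1, 2]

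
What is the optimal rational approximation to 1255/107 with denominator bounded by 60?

Expand x = 1255/107 as a continued fraction with the Euclidean algorithm:
  1255 = 11*107 + 78, so a_0 = 11.
  107 = 1*78 + 29, so a_1 = 1.
  78 = 2*29 + 20, so a_2 = 2.
  29 = 1*20 + 9, so a_3 = 1.
  20 = 2*9 + 2, so a_4 = 2.
  9 = 4*2 + 1, so a_5 = 4.
  2 = 2*1 + 0, so a_6 = 2.
so x = [11; 1, 2, 1, 2, 4, 2].
Convergents (p_i = a_i*p_{i-1} + p_{i-2}, q_i = a_i*q_{i-1} + q_{i-2} with p_{-2}=0, p_{-1}=1, q_{-2}=1, q_{-1}=0), until the denominator exceeds 60:
  i=0: a_0=11, p_0 = 11*1 + 0 = 11, q_0 = 11*0 + 1 = 1.
  i=1: a_1=1, p_1 = 1*11 + 1 = 12, q_1 = 1*1 + 0 = 1.
  i=2: a_2=2, p_2 = 2*12 + 11 = 35, q_2 = 2*1 + 1 = 3.
  i=3: a_3=1, p_3 = 1*35 + 12 = 47, q_3 = 1*3 + 1 = 4.
  i=4: a_4=2, p_4 = 2*47 + 35 = 129, q_4 = 2*4 + 3 = 11.
  i=5: a_5=4, p_5 = 4*129 + 47 = 563, q_5 = 4*11 + 4 = 48.
  i=6: a_6=2, p_6 = 2*563 + 129 = 1255, q_6 = 2*48 + 11 = 107.
q_6 = 107 > 60, so the last convergent with denominator <= 60 is p_5/q_5 = 563/48.
The closest fraction with denominator <= 60 is either p_5/q_5 or the intermediate fraction (k*p_5 + p_4)/(k*q_5 + q_4) with the largest k >= 1 whose denominator stays <= 60; these approach x as k grows, and every other convergent or intermediate fraction in range is farther away.
Largest k: floor((60 - q_4)/q_5) = floor((60 - 11)/48) = 1.
That gives (1*563 + 129)/(1*48 + 11) = 692/59.
Compare the errors: |x - 563/48| = |1255*48 - 563*107|/(107*48) = 1/5136, and |x - 692/59| = |1255*59 - 692*107|/(107*59) = 1/6313.
Cross-multiplying, 1*5136 = 5136 < 6313 = 1*6313, so 1/6313 is smaller: the intermediate fraction 692/59 is closer to x than 563/48.

692/59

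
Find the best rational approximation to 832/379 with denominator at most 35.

68/31

Expand x = 832/379 as a continued fraction with the Euclidean algorithm:
  832 = 2*379 + 74, so a_0 = 2.
  379 = 5*74 + 9, so a_1 = 5.
  74 = 8*9 + 2, so a_2 = 8.
  9 = 4*2 + 1, so a_3 = 4.
  2 = 2*1 + 0, so a_4 = 2.
so x = [2; 5, 8, 4, 2].
Convergents (p_i = a_i*p_{i-1} + p_{i-2}, q_i = a_i*q_{i-1} + q_{i-2} with p_{-2}=0, p_{-1}=1, q_{-2}=1, q_{-1}=0), until the denominator exceeds 35:
  i=0: a_0=2, p_0 = 2*1 + 0 = 2, q_0 = 2*0 + 1 = 1.
  i=1: a_1=5, p_1 = 5*2 + 1 = 11, q_1 = 5*1 + 0 = 5.
  i=2: a_2=8, p_2 = 8*11 + 2 = 90, q_2 = 8*5 + 1 = 41.
q_2 = 41 > 35, so the last convergent with denominator <= 35 is p_1/q_1 = 11/5.
The closest fraction with denominator <= 35 is either p_1/q_1 or the intermediate fraction (k*p_1 + p_0)/(k*q_1 + q_0) with the largest k >= 1 whose denominator stays <= 35; these approach x as k grows, and every other convergent or intermediate fraction in range is farther away.
Largest k: floor((35 - q_0)/q_1) = floor((35 - 1)/5) = 6.
That gives (6*11 + 2)/(6*5 + 1) = 68/31.
Compare the errors: |x - 11/5| = |832*5 - 11*379|/(379*5) = 9/1895, and |x - 68/31| = |832*31 - 68*379|/(379*31) = 20/11749.
Cross-multiplying, 20*1895 = 37900 < 105741 = 9*11749, so 20/11749 is smaller: the intermediate fraction 68/31 is closer to x than 11/5.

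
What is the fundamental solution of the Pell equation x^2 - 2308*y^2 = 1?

First expand sqrt(2308) as a continued fraction. With x_i = (sqrt(2308) + m_i)/d_i and (m_0, d_0) = (0, 1): a_0 = floor(sqrt(2308)) = 48, since 48^2 = 2304 <= 2308 < 2401 = 49^2.
Iterate m_{i+1} = d_i*a_i - m_i, d_{i+1} = (2308 - m_{i+1}^2)/d_i, a_{i+1} = floor((a_0 + m_{i+1})/d_{i+1}):
  m_1 = 1*48 - 0 = 48, d_1 = (2308 - 48^2)/1 = 4/1 = 4, a_1 = floor((48 + 48)/4) = 24.
  m_2 = 4*24 - 48 = 48, d_2 = (2308 - 48^2)/4 = 4/4 = 1, a_2 = floor((48 + 48)/1) = 96.
  m_3 = 1*96 - 48 = 48, d_3 = (2308 - 48^2)/1 = 4/1 = 4: (m_3, d_3) = (m_1, d_1) = (48, 4), so from here the quotients repeat a_1, a_2; the period length is 2.
So sqrt(2308) = [48; (24, 96)] with period length k = 2.
k is even, so the fundamental solution of x^2 - 2308y^2 = 1 is (p_{k-1}, q_{k-1}) = (p_1, q_1); compute convergents through index 1.
Convergents (p_i = a_i*p_{i-1} + p_{i-2}, q_i = a_i*q_{i-1} + q_{i-2} with p_{-2}=0, p_{-1}=1, q_{-2}=1, q_{-1}=0):
  i=0: a_0=48, p_0 = 48*1 + 0 = 48, q_0 = 48*0 + 1 = 1.
  i=1: a_1=24, p_1 = 24*48 + 1 = 1153, q_1 = 24*1 + 0 = 24.
Check: 1153^2 - 2308*24^2 = 1329409 - 1329408 = 1, so (x, y) = (1153, 24) solves the equation, and by the theorem it is the least positive solution.

(x, y) = (1153, 24)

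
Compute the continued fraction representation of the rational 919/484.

[1; 1, 8, 1, 7, 6]

Run the Euclidean algorithm on 919 and 484; the successive quotients are the partial quotients a_0, a_1, ... (each step inverts the fractional part left over by the previous one):
  919 = 1*484 + 435, so a_0 = 1.
  484 = 1*435 + 49, so a_1 = 1.
  435 = 8*49 + 43, so a_2 = 8.
  49 = 1*43 + 6, so a_3 = 1.
  43 = 7*6 + 1, so a_4 = 7.
  6 = 6*1 + 0, so a_5 = 6.
The remainder reaches 0 after 6 divisions, so the expansion has 6 partial quotients, read off in order.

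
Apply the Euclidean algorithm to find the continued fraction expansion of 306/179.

Run the Euclidean algorithm on 306 and 179; the successive quotients are the partial quotients a_0, a_1, ... (each step inverts the fractional part left over by the previous one):
  306 = 1*179 + 127, so a_0 = 1.
  179 = 1*127 + 52, so a_1 = 1.
  127 = 2*52 + 23, so a_2 = 2.
  52 = 2*23 + 6, so a_3 = 2.
  23 = 3*6 + 5, so a_4 = 3.
  6 = 1*5 + 1, so a_5 = 1.
  5 = 5*1 + 0, so a_6 = 5.
The remainder reaches 0 after 7 divisions, so the expansion has 7 partial quotients, read off in order.

[1; 1, 2, 2, 3, 1, 5]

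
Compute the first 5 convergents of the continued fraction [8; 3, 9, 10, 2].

8/1, 25/3, 233/28, 2355/283, 4943/594

Using the convergent recurrence p_i = a_i*p_{i-1} + p_{i-2}, q_i = a_i*q_{i-1} + q_{i-2} with p_{-2}=0, p_{-1}=1, q_{-2}=1, q_{-1}=0:
  i=0: a_0=8, p_0 = 8*1 + 0 = 8, q_0 = 8*0 + 1 = 1.
  i=1: a_1=3, p_1 = 3*8 + 1 = 25, q_1 = 3*1 + 0 = 3.
  i=2: a_2=9, p_2 = 9*25 + 8 = 233, q_2 = 9*3 + 1 = 28.
  i=3: a_3=10, p_3 = 10*233 + 25 = 2355, q_3 = 10*28 + 3 = 283.
  i=4: a_4=2, p_4 = 2*2355 + 233 = 4943, q_4 = 2*283 + 28 = 594.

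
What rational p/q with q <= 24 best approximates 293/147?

Expand x = 293/147 as a continued fraction with the Euclidean algorithm:
  293 = 1*147 + 146, so a_0 = 1.
  147 = 1*146 + 1, so a_1 = 1.
  146 = 146*1 + 0, so a_2 = 146.
so x = [1; 1, 146].
Convergents (p_i = a_i*p_{i-1} + p_{i-2}, q_i = a_i*q_{i-1} + q_{i-2} with p_{-2}=0, p_{-1}=1, q_{-2}=1, q_{-1}=0), until the denominator exceeds 24:
  i=0: a_0=1, p_0 = 1*1 + 0 = 1, q_0 = 1*0 + 1 = 1.
  i=1: a_1=1, p_1 = 1*1 + 1 = 2, q_1 = 1*1 + 0 = 1.
  i=2: a_2=146, p_2 = 146*2 + 1 = 293, q_2 = 146*1 + 1 = 147.
q_2 = 147 > 24, so the last convergent with denominator <= 24 is p_1/q_1 = 2/1.
The closest fraction with denominator <= 24 is either p_1/q_1 or the intermediate fraction (k*p_1 + p_0)/(k*q_1 + q_0) with the largest k >= 1 whose denominator stays <= 24; these approach x as k grows, and every other convergent or intermediate fraction in range is farther away.
Largest k: floor((24 - q_0)/q_1) = floor((24 - 1)/1) = 23.
That gives (23*2 + 1)/(23*1 + 1) = 47/24.
Compare the errors: |x - 2/1| = |293*1 - 2*147|/(147*1) = 1/147, and |x - 47/24| = |293*24 - 47*147|/(147*24) = 123/3528.
Cross-multiplying, 1*3528 = 3528 < 18081 = 123*147, so 1/147 is smaller: the convergent 2/1 is closer to x than 47/24.

2/1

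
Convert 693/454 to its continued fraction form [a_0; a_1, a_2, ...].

[1; 1, 1, 8, 1, 23]

Run the Euclidean algorithm on 693 and 454; the successive quotients are the partial quotients a_0, a_1, ... (each step inverts the fractional part left over by the previous one):
  693 = 1*454 + 239, so a_0 = 1.
  454 = 1*239 + 215, so a_1 = 1.
  239 = 1*215 + 24, so a_2 = 1.
  215 = 8*24 + 23, so a_3 = 8.
  24 = 1*23 + 1, so a_4 = 1.
  23 = 23*1 + 0, so a_5 = 23.
The remainder reaches 0 after 6 divisions, so the expansion has 6 partial quotients, read off in order.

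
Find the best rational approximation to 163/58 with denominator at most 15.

Expand x = 163/58 as a continued fraction with the Euclidean algorithm:
  163 = 2*58 + 47, so a_0 = 2.
  58 = 1*47 + 11, so a_1 = 1.
  47 = 4*11 + 3, so a_2 = 4.
  11 = 3*3 + 2, so a_3 = 3.
  3 = 1*2 + 1, so a_4 = 1.
  2 = 2*1 + 0, so a_5 = 2.
so x = [2; 1, 4, 3, 1, 2].
Convergents (p_i = a_i*p_{i-1} + p_{i-2}, q_i = a_i*q_{i-1} + q_{i-2} with p_{-2}=0, p_{-1}=1, q_{-2}=1, q_{-1}=0), until the denominator exceeds 15:
  i=0: a_0=2, p_0 = 2*1 + 0 = 2, q_0 = 2*0 + 1 = 1.
  i=1: a_1=1, p_1 = 1*2 + 1 = 3, q_1 = 1*1 + 0 = 1.
  i=2: a_2=4, p_2 = 4*3 + 2 = 14, q_2 = 4*1 + 1 = 5.
  i=3: a_3=3, p_3 = 3*14 + 3 = 45, q_3 = 3*5 + 1 = 16.
q_3 = 16 > 15, so the last convergent with denominator <= 15 is p_2/q_2 = 14/5.
The closest fraction with denominator <= 15 is either p_2/q_2 or the intermediate fraction (k*p_2 + p_1)/(k*q_2 + q_1) with the largest k >= 1 whose denominator stays <= 15; these approach x as k grows, and every other convergent or intermediate fraction in range is farther away.
Largest k: floor((15 - q_1)/q_2) = floor((15 - 1)/5) = 2.
That gives (2*14 + 3)/(2*5 + 1) = 31/11.
Compare the errors: |x - 14/5| = |163*5 - 14*58|/(58*5) = 3/290, and |x - 31/11| = |163*11 - 31*58|/(58*11) = 5/638.
Cross-multiplying, 5*290 = 1450 < 1914 = 3*638, so 5/638 is smaller: the intermediate fraction 31/11 is closer to x than 14/5.

31/11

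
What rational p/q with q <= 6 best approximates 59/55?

Expand x = 59/55 as a continued fraction with the Euclidean algorithm:
  59 = 1*55 + 4, so a_0 = 1.
  55 = 13*4 + 3, so a_1 = 13.
  4 = 1*3 + 1, so a_2 = 1.
  3 = 3*1 + 0, so a_3 = 3.
so x = [1; 13, 1, 3].
Convergents (p_i = a_i*p_{i-1} + p_{i-2}, q_i = a_i*q_{i-1} + q_{i-2} with p_{-2}=0, p_{-1}=1, q_{-2}=1, q_{-1}=0), until the denominator exceeds 6:
  i=0: a_0=1, p_0 = 1*1 + 0 = 1, q_0 = 1*0 + 1 = 1.
  i=1: a_1=13, p_1 = 13*1 + 1 = 14, q_1 = 13*1 + 0 = 13.
q_1 = 13 > 6, so the last convergent with denominator <= 6 is p_0/q_0 = 1/1.
The closest fraction with denominator <= 6 is either p_0/q_0 or the intermediate fraction (k*p_0 + p_{-1})/(k*q_0 + q_{-1}) with the largest k >= 1 whose denominator stays <= 6; these approach x as k grows, and every other convergent or intermediate fraction in range is farther away.
Largest k: floor((6 - q_{-1})/q_0) = floor((6 - 0)/1) = 6 (using the seeds p_{-1} = 1, q_{-1} = 0).
That gives (6*1 + 1)/(6*1 + 0) = 7/6.
Compare the errors: |x - 1/1| = |59*1 - 1*55|/(55*1) = 4/55, and |x - 7/6| = |59*6 - 7*55|/(55*6) = 31/330.
Cross-multiplying, 4*330 = 1320 < 1705 = 31*55, so 4/55 is smaller: the convergent 1/1 is closer to x than 7/6.

1/1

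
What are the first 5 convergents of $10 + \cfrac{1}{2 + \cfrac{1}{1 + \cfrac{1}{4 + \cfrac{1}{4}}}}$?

Using the convergent recurrence p_i = a_i*p_{i-1} + p_{i-2}, q_i = a_i*q_{i-1} + q_{i-2} with p_{-2}=0, p_{-1}=1, q_{-2}=1, q_{-1}=0:
  i=0: a_0=10, p_0 = 10*1 + 0 = 10, q_0 = 10*0 + 1 = 1.
  i=1: a_1=2, p_1 = 2*10 + 1 = 21, q_1 = 2*1 + 0 = 2.
  i=2: a_2=1, p_2 = 1*21 + 10 = 31, q_2 = 1*2 + 1 = 3.
  i=3: a_3=4, p_3 = 4*31 + 21 = 145, q_3 = 4*3 + 2 = 14.
  i=4: a_4=4, p_4 = 4*145 + 31 = 611, q_4 = 4*14 + 3 = 59.

10/1, 21/2, 31/3, 145/14, 611/59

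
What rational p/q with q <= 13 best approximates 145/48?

Expand x = 145/48 as a continued fraction with the Euclidean algorithm:
  145 = 3*48 + 1, so a_0 = 3.
  48 = 48*1 + 0, so a_1 = 48.
so x = [3; 48].
Convergents (p_i = a_i*p_{i-1} + p_{i-2}, q_i = a_i*q_{i-1} + q_{i-2} with p_{-2}=0, p_{-1}=1, q_{-2}=1, q_{-1}=0), until the denominator exceeds 13:
  i=0: a_0=3, p_0 = 3*1 + 0 = 3, q_0 = 3*0 + 1 = 1.
  i=1: a_1=48, p_1 = 48*3 + 1 = 145, q_1 = 48*1 + 0 = 48.
q_1 = 48 > 13, so the last convergent with denominator <= 13 is p_0/q_0 = 3/1.
The closest fraction with denominator <= 13 is either p_0/q_0 or the intermediate fraction (k*p_0 + p_{-1})/(k*q_0 + q_{-1}) with the largest k >= 1 whose denominator stays <= 13; these approach x as k grows, and every other convergent or intermediate fraction in range is farther away.
Largest k: floor((13 - q_{-1})/q_0) = floor((13 - 0)/1) = 13 (using the seeds p_{-1} = 1, q_{-1} = 0).
That gives (13*3 + 1)/(13*1 + 0) = 40/13.
Compare the errors: |x - 3/1| = |145*1 - 3*48|/(48*1) = 1/48, and |x - 40/13| = |145*13 - 40*48|/(48*13) = 35/624.
Cross-multiplying, 1*624 = 624 < 1680 = 35*48, so 1/48 is smaller: the convergent 3/1 is closer to x than 40/13.

3/1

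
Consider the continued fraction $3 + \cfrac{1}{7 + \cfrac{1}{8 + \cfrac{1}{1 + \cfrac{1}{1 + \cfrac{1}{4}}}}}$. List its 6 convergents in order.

3/1, 22/7, 179/57, 201/64, 380/121, 1721/548

Using the convergent recurrence p_i = a_i*p_{i-1} + p_{i-2}, q_i = a_i*q_{i-1} + q_{i-2} with p_{-2}=0, p_{-1}=1, q_{-2}=1, q_{-1}=0:
  i=0: a_0=3, p_0 = 3*1 + 0 = 3, q_0 = 3*0 + 1 = 1.
  i=1: a_1=7, p_1 = 7*3 + 1 = 22, q_1 = 7*1 + 0 = 7.
  i=2: a_2=8, p_2 = 8*22 + 3 = 179, q_2 = 8*7 + 1 = 57.
  i=3: a_3=1, p_3 = 1*179 + 22 = 201, q_3 = 1*57 + 7 = 64.
  i=4: a_4=1, p_4 = 1*201 + 179 = 380, q_4 = 1*64 + 57 = 121.
  i=5: a_5=4, p_5 = 4*380 + 201 = 1721, q_5 = 4*121 + 64 = 548.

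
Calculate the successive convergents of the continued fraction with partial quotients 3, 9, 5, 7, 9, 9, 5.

3/1, 28/9, 143/46, 1029/331, 9404/3025, 85665/27556, 437729/140805

Using the convergent recurrence p_i = a_i*p_{i-1} + p_{i-2}, q_i = a_i*q_{i-1} + q_{i-2} with p_{-2}=0, p_{-1}=1, q_{-2}=1, q_{-1}=0:
  i=0: a_0=3, p_0 = 3*1 + 0 = 3, q_0 = 3*0 + 1 = 1.
  i=1: a_1=9, p_1 = 9*3 + 1 = 28, q_1 = 9*1 + 0 = 9.
  i=2: a_2=5, p_2 = 5*28 + 3 = 143, q_2 = 5*9 + 1 = 46.
  i=3: a_3=7, p_3 = 7*143 + 28 = 1029, q_3 = 7*46 + 9 = 331.
  i=4: a_4=9, p_4 = 9*1029 + 143 = 9404, q_4 = 9*331 + 46 = 3025.
  i=5: a_5=9, p_5 = 9*9404 + 1029 = 85665, q_5 = 9*3025 + 331 = 27556.
  i=6: a_6=5, p_6 = 5*85665 + 9404 = 437729, q_6 = 5*27556 + 3025 = 140805.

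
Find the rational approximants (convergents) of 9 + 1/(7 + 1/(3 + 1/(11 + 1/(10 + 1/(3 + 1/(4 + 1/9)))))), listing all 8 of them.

9/1, 64/7, 201/22, 2275/249, 22951/2512, 71128/7785, 307463/33652, 2838295/310653

Using the convergent recurrence p_i = a_i*p_{i-1} + p_{i-2}, q_i = a_i*q_{i-1} + q_{i-2} with p_{-2}=0, p_{-1}=1, q_{-2}=1, q_{-1}=0:
  i=0: a_0=9, p_0 = 9*1 + 0 = 9, q_0 = 9*0 + 1 = 1.
  i=1: a_1=7, p_1 = 7*9 + 1 = 64, q_1 = 7*1 + 0 = 7.
  i=2: a_2=3, p_2 = 3*64 + 9 = 201, q_2 = 3*7 + 1 = 22.
  i=3: a_3=11, p_3 = 11*201 + 64 = 2275, q_3 = 11*22 + 7 = 249.
  i=4: a_4=10, p_4 = 10*2275 + 201 = 22951, q_4 = 10*249 + 22 = 2512.
  i=5: a_5=3, p_5 = 3*22951 + 2275 = 71128, q_5 = 3*2512 + 249 = 7785.
  i=6: a_6=4, p_6 = 4*71128 + 22951 = 307463, q_6 = 4*7785 + 2512 = 33652.
  i=7: a_7=9, p_7 = 9*307463 + 71128 = 2838295, q_7 = 9*33652 + 7785 = 310653.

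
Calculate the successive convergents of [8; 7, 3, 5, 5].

Using the convergent recurrence p_i = a_i*p_{i-1} + p_{i-2}, q_i = a_i*q_{i-1} + q_{i-2} with p_{-2}=0, p_{-1}=1, q_{-2}=1, q_{-1}=0:
  i=0: a_0=8, p_0 = 8*1 + 0 = 8, q_0 = 8*0 + 1 = 1.
  i=1: a_1=7, p_1 = 7*8 + 1 = 57, q_1 = 7*1 + 0 = 7.
  i=2: a_2=3, p_2 = 3*57 + 8 = 179, q_2 = 3*7 + 1 = 22.
  i=3: a_3=5, p_3 = 5*179 + 57 = 952, q_3 = 5*22 + 7 = 117.
  i=4: a_4=5, p_4 = 5*952 + 179 = 4939, q_4 = 5*117 + 22 = 607.

8/1, 57/7, 179/22, 952/117, 4939/607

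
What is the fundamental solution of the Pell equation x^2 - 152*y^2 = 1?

(x, y) = (37, 3)

First expand sqrt(152) as a continued fraction. With x_i = (sqrt(152) + m_i)/d_i and (m_0, d_0) = (0, 1): a_0 = floor(sqrt(152)) = 12, since 12^2 = 144 <= 152 < 169 = 13^2.
Iterate m_{i+1} = d_i*a_i - m_i, d_{i+1} = (152 - m_{i+1}^2)/d_i, a_{i+1} = floor((a_0 + m_{i+1})/d_{i+1}):
  m_1 = 1*12 - 0 = 12, d_1 = (152 - 12^2)/1 = 8/1 = 8, a_1 = floor((12 + 12)/8) = 3.
  m_2 = 8*3 - 12 = 12, d_2 = (152 - 12^2)/8 = 8/8 = 1, a_2 = floor((12 + 12)/1) = 24.
  m_3 = 1*24 - 12 = 12, d_3 = (152 - 12^2)/1 = 8/1 = 8: (m_3, d_3) = (m_1, d_1) = (12, 8), so from here the quotients repeat a_1, a_2; the period length is 2.
So sqrt(152) = [12; (3, 24)] with period length k = 2.
k is even, so the fundamental solution of x^2 - 152y^2 = 1 is (p_{k-1}, q_{k-1}) = (p_1, q_1); compute convergents through index 1.
Convergents (p_i = a_i*p_{i-1} + p_{i-2}, q_i = a_i*q_{i-1} + q_{i-2} with p_{-2}=0, p_{-1}=1, q_{-2}=1, q_{-1}=0):
  i=0: a_0=12, p_0 = 12*1 + 0 = 12, q_0 = 12*0 + 1 = 1.
  i=1: a_1=3, p_1 = 3*12 + 1 = 37, q_1 = 3*1 + 0 = 3.
Check: 37^2 - 152*3^2 = 1369 - 1368 = 1, so (x, y) = (37, 3) solves the equation, and by the theorem it is the least positive solution.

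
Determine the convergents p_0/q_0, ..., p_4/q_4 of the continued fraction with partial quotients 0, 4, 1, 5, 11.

0/1, 1/4, 1/5, 6/29, 67/324

Using the convergent recurrence p_i = a_i*p_{i-1} + p_{i-2}, q_i = a_i*q_{i-1} + q_{i-2} with p_{-2}=0, p_{-1}=1, q_{-2}=1, q_{-1}=0:
  i=0: a_0=0, p_0 = 0*1 + 0 = 0, q_0 = 0*0 + 1 = 1.
  i=1: a_1=4, p_1 = 4*0 + 1 = 1, q_1 = 4*1 + 0 = 4.
  i=2: a_2=1, p_2 = 1*1 + 0 = 1, q_2 = 1*4 + 1 = 5.
  i=3: a_3=5, p_3 = 5*1 + 1 = 6, q_3 = 5*5 + 4 = 29.
  i=4: a_4=11, p_4 = 11*6 + 1 = 67, q_4 = 11*29 + 5 = 324.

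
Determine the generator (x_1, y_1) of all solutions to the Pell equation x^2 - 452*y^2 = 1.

(x, y) = (1204353, 56648)

First expand sqrt(452) as a continued fraction. With x_i = (sqrt(452) + m_i)/d_i and (m_0, d_0) = (0, 1): a_0 = floor(sqrt(452)) = 21, since 21^2 = 441 <= 452 < 484 = 22^2.
Iterate m_{i+1} = d_i*a_i - m_i, d_{i+1} = (452 - m_{i+1}^2)/d_i, a_{i+1} = floor((a_0 + m_{i+1})/d_{i+1}):
  m_1 = 1*21 - 0 = 21, d_1 = (452 - 21^2)/1 = 11/1 = 11, a_1 = floor((21 + 21)/11) = 3.
  m_2 = 11*3 - 21 = 12, d_2 = (452 - 12^2)/11 = 308/11 = 28, a_2 = floor((21 + 12)/28) = 1.
  m_3 = 28*1 - 12 = 16, d_3 = (452 - 16^2)/28 = 196/28 = 7, a_3 = floor((21 + 16)/7) = 5.
  m_4 = 7*5 - 16 = 19, d_4 = (452 - 19^2)/7 = 91/7 = 13, a_4 = floor((21 + 19)/13) = 3.
  m_5 = 13*3 - 19 = 20, d_5 = (452 - 20^2)/13 = 52/13 = 4, a_5 = floor((21 + 20)/4) = 10.
  m_6 = 4*10 - 20 = 20, d_6 = (452 - 20^2)/4 = 52/4 = 13, a_6 = floor((21 + 20)/13) = 3.
  m_7 = 13*3 - 20 = 19, d_7 = (452 - 19^2)/13 = 91/13 = 7, a_7 = floor((21 + 19)/7) = 5.
  m_8 = 7*5 - 19 = 16, d_8 = (452 - 16^2)/7 = 196/7 = 28, a_8 = floor((21 + 16)/28) = 1.
  m_9 = 28*1 - 16 = 12, d_9 = (452 - 12^2)/28 = 308/28 = 11, a_9 = floor((21 + 12)/11) = 3.
  m_10 = 11*3 - 12 = 21, d_10 = (452 - 21^2)/11 = 11/11 = 1, a_10 = floor((21 + 21)/1) = 42.
  m_11 = 1*42 - 21 = 21, d_11 = (452 - 21^2)/1 = 11/1 = 11: (m_11, d_11) = (m_1, d_1) = (21, 11), so from here the quotients repeat a_1, ..., a_10; the period length is 10.
So sqrt(452) = [21; (3, 1, 5, 3, 10, 3, 5, 1, 3, 42)] with period length k = 10.
k is even, so the fundamental solution of x^2 - 452y^2 = 1 is (p_{k-1}, q_{k-1}) = (p_9, q_9); compute convergents through index 9.
Convergents (p_i = a_i*p_{i-1} + p_{i-2}, q_i = a_i*q_{i-1} + q_{i-2} with p_{-2}=0, p_{-1}=1, q_{-2}=1, q_{-1}=0):
  i=0: a_0=21, p_0 = 21*1 + 0 = 21, q_0 = 21*0 + 1 = 1.
  i=1: a_1=3, p_1 = 3*21 + 1 = 64, q_1 = 3*1 + 0 = 3.
  i=2: a_2=1, p_2 = 1*64 + 21 = 85, q_2 = 1*3 + 1 = 4.
  i=3: a_3=5, p_3 = 5*85 + 64 = 489, q_3 = 5*4 + 3 = 23.
  i=4: a_4=3, p_4 = 3*489 + 85 = 1552, q_4 = 3*23 + 4 = 73.
  i=5: a_5=10, p_5 = 10*1552 + 489 = 16009, q_5 = 10*73 + 23 = 753.
  i=6: a_6=3, p_6 = 3*16009 + 1552 = 49579, q_6 = 3*753 + 73 = 2332.
  i=7: a_7=5, p_7 = 5*49579 + 16009 = 263904, q_7 = 5*2332 + 753 = 12413.
  i=8: a_8=1, p_8 = 1*263904 + 49579 = 313483, q_8 = 1*12413 + 2332 = 14745.
  i=9: a_9=3, p_9 = 3*313483 + 263904 = 1204353, q_9 = 3*14745 + 12413 = 56648.
Check: 1204353^2 - 452*56648^2 = 1450466148609 - 1450466148608 = 1, so (x, y) = (1204353, 56648) solves the equation, and by the theorem it is the least positive solution.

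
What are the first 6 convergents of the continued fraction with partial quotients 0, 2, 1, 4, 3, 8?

Using the convergent recurrence p_i = a_i*p_{i-1} + p_{i-2}, q_i = a_i*q_{i-1} + q_{i-2} with p_{-2}=0, p_{-1}=1, q_{-2}=1, q_{-1}=0:
  i=0: a_0=0, p_0 = 0*1 + 0 = 0, q_0 = 0*0 + 1 = 1.
  i=1: a_1=2, p_1 = 2*0 + 1 = 1, q_1 = 2*1 + 0 = 2.
  i=2: a_2=1, p_2 = 1*1 + 0 = 1, q_2 = 1*2 + 1 = 3.
  i=3: a_3=4, p_3 = 4*1 + 1 = 5, q_3 = 4*3 + 2 = 14.
  i=4: a_4=3, p_4 = 3*5 + 1 = 16, q_4 = 3*14 + 3 = 45.
  i=5: a_5=8, p_5 = 8*16 + 5 = 133, q_5 = 8*45 + 14 = 374.

0/1, 1/2, 1/3, 5/14, 16/45, 133/374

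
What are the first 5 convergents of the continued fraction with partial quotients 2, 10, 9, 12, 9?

Using the convergent recurrence p_i = a_i*p_{i-1} + p_{i-2}, q_i = a_i*q_{i-1} + q_{i-2} with p_{-2}=0, p_{-1}=1, q_{-2}=1, q_{-1}=0:
  i=0: a_0=2, p_0 = 2*1 + 0 = 2, q_0 = 2*0 + 1 = 1.
  i=1: a_1=10, p_1 = 10*2 + 1 = 21, q_1 = 10*1 + 0 = 10.
  i=2: a_2=9, p_2 = 9*21 + 2 = 191, q_2 = 9*10 + 1 = 91.
  i=3: a_3=12, p_3 = 12*191 + 21 = 2313, q_3 = 12*91 + 10 = 1102.
  i=4: a_4=9, p_4 = 9*2313 + 191 = 21008, q_4 = 9*1102 + 91 = 10009.

2/1, 21/10, 191/91, 2313/1102, 21008/10009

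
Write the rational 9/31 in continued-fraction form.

[0; 3, 2, 4]

Run the Euclidean algorithm on 9 and 31; the successive quotients are the partial quotients a_0, a_1, ... (each step inverts the fractional part left over by the previous one):
  9 = 0*31 + 9, so a_0 = 0.
  31 = 3*9 + 4, so a_1 = 3.
  9 = 2*4 + 1, so a_2 = 2.
  4 = 4*1 + 0, so a_3 = 4.
The remainder reaches 0 after 4 divisions, so the expansion has 4 partial quotients, read off in order.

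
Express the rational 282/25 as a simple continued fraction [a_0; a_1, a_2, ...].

[11; 3, 1, 1, 3]

Run the Euclidean algorithm on 282 and 25; the successive quotients are the partial quotients a_0, a_1, ... (each step inverts the fractional part left over by the previous one):
  282 = 11*25 + 7, so a_0 = 11.
  25 = 3*7 + 4, so a_1 = 3.
  7 = 1*4 + 3, so a_2 = 1.
  4 = 1*3 + 1, so a_3 = 1.
  3 = 3*1 + 0, so a_4 = 3.
The remainder reaches 0 after 5 divisions, so the expansion has 5 partial quotients, read off in order.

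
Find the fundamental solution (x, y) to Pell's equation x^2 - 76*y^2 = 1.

First expand sqrt(76) as a continued fraction. With x_i = (sqrt(76) + m_i)/d_i and (m_0, d_0) = (0, 1): a_0 = floor(sqrt(76)) = 8, since 8^2 = 64 <= 76 < 81 = 9^2.
Iterate m_{i+1} = d_i*a_i - m_i, d_{i+1} = (76 - m_{i+1}^2)/d_i, a_{i+1} = floor((a_0 + m_{i+1})/d_{i+1}):
  m_1 = 1*8 - 0 = 8, d_1 = (76 - 8^2)/1 = 12/1 = 12, a_1 = floor((8 + 8)/12) = 1.
  m_2 = 12*1 - 8 = 4, d_2 = (76 - 4^2)/12 = 60/12 = 5, a_2 = floor((8 + 4)/5) = 2.
  m_3 = 5*2 - 4 = 6, d_3 = (76 - 6^2)/5 = 40/5 = 8, a_3 = floor((8 + 6)/8) = 1.
  m_4 = 8*1 - 6 = 2, d_4 = (76 - 2^2)/8 = 72/8 = 9, a_4 = floor((8 + 2)/9) = 1.
  m_5 = 9*1 - 2 = 7, d_5 = (76 - 7^2)/9 = 27/9 = 3, a_5 = floor((8 + 7)/3) = 5.
  m_6 = 3*5 - 7 = 8, d_6 = (76 - 8^2)/3 = 12/3 = 4, a_6 = floor((8 + 8)/4) = 4.
  m_7 = 4*4 - 8 = 8, d_7 = (76 - 8^2)/4 = 12/4 = 3, a_7 = floor((8 + 8)/3) = 5.
  m_8 = 3*5 - 8 = 7, d_8 = (76 - 7^2)/3 = 27/3 = 9, a_8 = floor((8 + 7)/9) = 1.
  m_9 = 9*1 - 7 = 2, d_9 = (76 - 2^2)/9 = 72/9 = 8, a_9 = floor((8 + 2)/8) = 1.
  m_10 = 8*1 - 2 = 6, d_10 = (76 - 6^2)/8 = 40/8 = 5, a_10 = floor((8 + 6)/5) = 2.
  m_11 = 5*2 - 6 = 4, d_11 = (76 - 4^2)/5 = 60/5 = 12, a_11 = floor((8 + 4)/12) = 1.
  m_12 = 12*1 - 4 = 8, d_12 = (76 - 8^2)/12 = 12/12 = 1, a_12 = floor((8 + 8)/1) = 16.
  m_13 = 1*16 - 8 = 8, d_13 = (76 - 8^2)/1 = 12/1 = 12: (m_13, d_13) = (m_1, d_1) = (8, 12), so from here the quotients repeat a_1, ..., a_12; the period length is 12.
So sqrt(76) = [8; (1, 2, 1, 1, 5, 4, 5, 1, 1, 2, 1, 16)] with period length k = 12.
k is even, so the fundamental solution of x^2 - 76y^2 = 1 is (p_{k-1}, q_{k-1}) = (p_11, q_11); compute convergents through index 11.
Convergents (p_i = a_i*p_{i-1} + p_{i-2}, q_i = a_i*q_{i-1} + q_{i-2} with p_{-2}=0, p_{-1}=1, q_{-2}=1, q_{-1}=0):
  i=0: a_0=8, p_0 = 8*1 + 0 = 8, q_0 = 8*0 + 1 = 1.
  i=1: a_1=1, p_1 = 1*8 + 1 = 9, q_1 = 1*1 + 0 = 1.
  i=2: a_2=2, p_2 = 2*9 + 8 = 26, q_2 = 2*1 + 1 = 3.
  i=3: a_3=1, p_3 = 1*26 + 9 = 35, q_3 = 1*3 + 1 = 4.
  i=4: a_4=1, p_4 = 1*35 + 26 = 61, q_4 = 1*4 + 3 = 7.
  i=5: a_5=5, p_5 = 5*61 + 35 = 340, q_5 = 5*7 + 4 = 39.
  i=6: a_6=4, p_6 = 4*340 + 61 = 1421, q_6 = 4*39 + 7 = 163.
  i=7: a_7=5, p_7 = 5*1421 + 340 = 7445, q_7 = 5*163 + 39 = 854.
  i=8: a_8=1, p_8 = 1*7445 + 1421 = 8866, q_8 = 1*854 + 163 = 1017.
  i=9: a_9=1, p_9 = 1*8866 + 7445 = 16311, q_9 = 1*1017 + 854 = 1871.
  i=10: a_10=2, p_10 = 2*16311 + 8866 = 41488, q_10 = 2*1871 + 1017 = 4759.
  i=11: a_11=1, p_11 = 1*41488 + 16311 = 57799, q_11 = 1*4759 + 1871 = 6630.
Check: 57799^2 - 76*6630^2 = 3340724401 - 3340724400 = 1, so (x, y) = (57799, 6630) solves the equation, and by the theorem it is the least positive solution.

(x, y) = (57799, 6630)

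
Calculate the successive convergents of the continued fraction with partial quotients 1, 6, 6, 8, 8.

1/1, 7/6, 43/37, 351/302, 2851/2453

Using the convergent recurrence p_i = a_i*p_{i-1} + p_{i-2}, q_i = a_i*q_{i-1} + q_{i-2} with p_{-2}=0, p_{-1}=1, q_{-2}=1, q_{-1}=0:
  i=0: a_0=1, p_0 = 1*1 + 0 = 1, q_0 = 1*0 + 1 = 1.
  i=1: a_1=6, p_1 = 6*1 + 1 = 7, q_1 = 6*1 + 0 = 6.
  i=2: a_2=6, p_2 = 6*7 + 1 = 43, q_2 = 6*6 + 1 = 37.
  i=3: a_3=8, p_3 = 8*43 + 7 = 351, q_3 = 8*37 + 6 = 302.
  i=4: a_4=8, p_4 = 8*351 + 43 = 2851, q_4 = 8*302 + 37 = 2453.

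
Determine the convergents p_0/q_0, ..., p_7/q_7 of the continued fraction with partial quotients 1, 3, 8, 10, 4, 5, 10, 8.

1/1, 4/3, 33/25, 334/253, 1369/1037, 7179/5438, 73159/55417, 592451/448774

Using the convergent recurrence p_i = a_i*p_{i-1} + p_{i-2}, q_i = a_i*q_{i-1} + q_{i-2} with p_{-2}=0, p_{-1}=1, q_{-2}=1, q_{-1}=0:
  i=0: a_0=1, p_0 = 1*1 + 0 = 1, q_0 = 1*0 + 1 = 1.
  i=1: a_1=3, p_1 = 3*1 + 1 = 4, q_1 = 3*1 + 0 = 3.
  i=2: a_2=8, p_2 = 8*4 + 1 = 33, q_2 = 8*3 + 1 = 25.
  i=3: a_3=10, p_3 = 10*33 + 4 = 334, q_3 = 10*25 + 3 = 253.
  i=4: a_4=4, p_4 = 4*334 + 33 = 1369, q_4 = 4*253 + 25 = 1037.
  i=5: a_5=5, p_5 = 5*1369 + 334 = 7179, q_5 = 5*1037 + 253 = 5438.
  i=6: a_6=10, p_6 = 10*7179 + 1369 = 73159, q_6 = 10*5438 + 1037 = 55417.
  i=7: a_7=8, p_7 = 8*73159 + 7179 = 592451, q_7 = 8*55417 + 5438 = 448774.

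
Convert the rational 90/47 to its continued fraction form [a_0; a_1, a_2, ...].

Run the Euclidean algorithm on 90 and 47; the successive quotients are the partial quotients a_0, a_1, ... (each step inverts the fractional part left over by the previous one):
  90 = 1*47 + 43, so a_0 = 1.
  47 = 1*43 + 4, so a_1 = 1.
  43 = 10*4 + 3, so a_2 = 10.
  4 = 1*3 + 1, so a_3 = 1.
  3 = 3*1 + 0, so a_4 = 3.
The remainder reaches 0 after 5 divisions, so the expansion has 5 partial quotients, read off in order.

[1; 1, 10, 1, 3]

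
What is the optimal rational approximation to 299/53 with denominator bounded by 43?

Expand x = 299/53 as a continued fraction with the Euclidean algorithm:
  299 = 5*53 + 34, so a_0 = 5.
  53 = 1*34 + 19, so a_1 = 1.
  34 = 1*19 + 15, so a_2 = 1.
  19 = 1*15 + 4, so a_3 = 1.
  15 = 3*4 + 3, so a_4 = 3.
  4 = 1*3 + 1, so a_5 = 1.
  3 = 3*1 + 0, so a_6 = 3.
so x = [5; 1, 1, 1, 3, 1, 3].
Convergents (p_i = a_i*p_{i-1} + p_{i-2}, q_i = a_i*q_{i-1} + q_{i-2} with p_{-2}=0, p_{-1}=1, q_{-2}=1, q_{-1}=0), until the denominator exceeds 43:
  i=0: a_0=5, p_0 = 5*1 + 0 = 5, q_0 = 5*0 + 1 = 1.
  i=1: a_1=1, p_1 = 1*5 + 1 = 6, q_1 = 1*1 + 0 = 1.
  i=2: a_2=1, p_2 = 1*6 + 5 = 11, q_2 = 1*1 + 1 = 2.
  i=3: a_3=1, p_3 = 1*11 + 6 = 17, q_3 = 1*2 + 1 = 3.
  i=4: a_4=3, p_4 = 3*17 + 11 = 62, q_4 = 3*3 + 2 = 11.
  i=5: a_5=1, p_5 = 1*62 + 17 = 79, q_5 = 1*11 + 3 = 14.
  i=6: a_6=3, p_6 = 3*79 + 62 = 299, q_6 = 3*14 + 11 = 53.
q_6 = 53 > 43, so the last convergent with denominator <= 43 is p_5/q_5 = 79/14.
The closest fraction with denominator <= 43 is either p_5/q_5 or the intermediate fraction (k*p_5 + p_4)/(k*q_5 + q_4) with the largest k >= 1 whose denominator stays <= 43; these approach x as k grows, and every other convergent or intermediate fraction in range is farther away.
Largest k: floor((43 - q_4)/q_5) = floor((43 - 11)/14) = 2.
That gives (2*79 + 62)/(2*14 + 11) = 220/39.
Compare the errors: |x - 79/14| = |299*14 - 79*53|/(53*14) = 1/742, and |x - 220/39| = |299*39 - 220*53|/(53*39) = 1/2067.
Cross-multiplying, 1*742 = 742 < 2067 = 1*2067, so 1/2067 is smaller: the intermediate fraction 220/39 is closer to x than 79/14.

220/39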